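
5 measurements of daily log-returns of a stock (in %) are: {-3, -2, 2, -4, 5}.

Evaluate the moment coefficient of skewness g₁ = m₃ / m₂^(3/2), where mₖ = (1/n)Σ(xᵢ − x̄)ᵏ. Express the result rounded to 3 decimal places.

x̄ = (-3 - 2 + 2 - 4 + 5) / 5 = -0.4000
deviations (xᵢ − x̄): -2.6000, -1.6000, 2.4000, -3.6000, 5.4000
Σ(xᵢ − x̄)² = 57.2000 ⇒ m₂ = 57.2000/5 = 11.44000
Σ(xᵢ − x̄)³ = 102.9600 ⇒ m₃ = 102.9600/5 = 20.59200
m₂^(3/2) = 11.44000^(1.5) = 38.69359
g₁ = m₃ / m₂^(3/2) = 20.59200 / 38.69359 ≈ 0.532

0.532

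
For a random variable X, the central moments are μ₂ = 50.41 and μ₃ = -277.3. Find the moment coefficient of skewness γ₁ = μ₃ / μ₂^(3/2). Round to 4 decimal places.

σ = √μ₂ = √50.41 = 7.10000
σ³ = μ₂^(3/2) = 357.91100
γ₁ = μ₃/σ³ = -277.3 / 357.91100 ≈ -0.7748

-0.7748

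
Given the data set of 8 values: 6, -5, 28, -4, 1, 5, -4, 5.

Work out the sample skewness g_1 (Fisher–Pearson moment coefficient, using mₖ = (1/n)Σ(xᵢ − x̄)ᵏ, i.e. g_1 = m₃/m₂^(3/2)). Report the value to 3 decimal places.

1.507

x̄ = (6 - 5 + 28 - 4 + 1 + 5 - 4 + 5) / 8 = 4.0000
deviations (xᵢ − x̄): 2.0000, -9.0000, 24.0000, -8.0000, -3.0000, 1.0000, -8.0000, 1.0000
Σ(xᵢ − x̄)² = 800.0000 ⇒ m₂ = 800.0000/8 = 100.00000
Σ(xᵢ − x̄)³ = 12054.0000 ⇒ m₃ = 12054.0000/8 = 1506.75000
m₂^(3/2) = 100.00000^(1.5) = 1000.00000
g_1 = m₃ / m₂^(3/2) = 1506.75000 / 1000.00000 ≈ 1.507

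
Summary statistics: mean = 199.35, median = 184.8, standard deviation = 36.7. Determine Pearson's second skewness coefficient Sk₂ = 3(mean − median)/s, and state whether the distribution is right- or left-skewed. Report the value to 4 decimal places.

1.1894, right-skewed

Sk₂ = 3(199.35 − 184.8) / 36.7 = 3 × 14.5500 / 36.7
    = 43.6500 / 36.7 ≈ 1.1894
Sk₂ > 0 ⇒ mean > median ⇒ right-skewed (positive skew).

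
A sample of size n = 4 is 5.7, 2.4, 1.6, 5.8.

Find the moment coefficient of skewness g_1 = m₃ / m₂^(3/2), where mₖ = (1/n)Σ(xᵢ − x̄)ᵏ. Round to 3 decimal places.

x̄ = (5.7 + 2.4 + 1.6 + 5.8) / 4 = 3.8750
deviations (xᵢ − x̄): 1.8250, -1.4750, -2.2750, 1.9250
Σ(xᵢ − x̄)² = 14.3875 ⇒ m₂ = 14.3875/4 = 3.59688
Σ(xᵢ − x̄)³ = -1.7719 ⇒ m₃ = -1.7719/4 = -0.44297
m₂^(3/2) = 3.59688^(1.5) = 6.82163
g_1 = m₃ / m₂^(3/2) = -0.44297 / 6.82163 ≈ -0.065

-0.065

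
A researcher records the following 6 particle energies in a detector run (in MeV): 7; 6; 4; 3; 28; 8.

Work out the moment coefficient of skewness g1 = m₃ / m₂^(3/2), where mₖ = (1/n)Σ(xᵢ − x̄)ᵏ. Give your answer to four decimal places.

1.6306

x̄ = (7 + 6 + 4 + 3 + 28 + 8) / 6 = 9.3333
deviations (xᵢ − x̄): -2.3333, -3.3333, -5.3333, -6.3333, 18.6667, -1.3333
Σ(xᵢ − x̄)² = 435.3333 ⇒ m₂ = 435.3333/6 = 72.55556
Σ(xᵢ − x̄)³ = 6046.4444 ⇒ m₃ = 6046.4444/6 = 1007.74074
m₂^(3/2) = 72.55556^(1.5) = 618.02495
g1 = m₃ / m₂^(3/2) = 1007.74074 / 618.02495 ≈ 1.6306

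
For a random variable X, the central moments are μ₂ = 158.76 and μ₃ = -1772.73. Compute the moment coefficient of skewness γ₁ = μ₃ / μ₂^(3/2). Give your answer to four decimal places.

-0.8862

σ = √μ₂ = √158.76 = 12.60000
σ³ = μ₂^(3/2) = 2000.37600
γ₁ = μ₃/σ³ = -1772.73 / 2000.37600 ≈ -0.8862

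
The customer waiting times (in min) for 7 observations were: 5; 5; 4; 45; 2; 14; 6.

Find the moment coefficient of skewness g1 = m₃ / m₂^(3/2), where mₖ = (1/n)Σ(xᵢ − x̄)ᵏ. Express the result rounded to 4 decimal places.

1.8037

x̄ = (5 + 5 + 4 + 45 + 2 + 14 + 6) / 7 = 11.5714
deviations (xᵢ − x̄): -6.5714, -6.5714, -7.5714, 33.4286, -9.5714, 2.4286, -5.5714
Σ(xᵢ − x̄)² = 1389.7143 ⇒ m₂ = 1389.7143/7 = 198.53061
Σ(xᵢ − x̄)³ = 35318.3265 ⇒ m₃ = 35318.3265/7 = 5045.47522
m₂^(3/2) = 198.53061^(1.5) = 2797.31403
g1 = m₃ / m₂^(3/2) = 5045.47522 / 2797.31403 ≈ 1.8037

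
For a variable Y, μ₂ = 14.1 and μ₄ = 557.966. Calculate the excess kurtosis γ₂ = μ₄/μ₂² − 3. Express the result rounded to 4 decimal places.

μ₂² = 14.1² = 198.81000
μ₄/μ₂² = 557.966 / 198.81000 = 2.80653
γ₂ = 2.80653 − 3 ≈ -0.1935

-0.1935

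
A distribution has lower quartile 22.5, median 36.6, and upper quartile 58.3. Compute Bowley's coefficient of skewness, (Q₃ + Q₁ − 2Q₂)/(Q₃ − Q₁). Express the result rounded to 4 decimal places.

numerator: Q₃ + Q₁ − 2Q₂ = 58.3 + 22.5 − 2×36.6 = 7.6000
denominator: Q₃ − Q₁ = 58.3 − 22.5 = 35.8000
Bowley skewness = 7.6000 / 35.8000 ≈ 0.2123

0.2123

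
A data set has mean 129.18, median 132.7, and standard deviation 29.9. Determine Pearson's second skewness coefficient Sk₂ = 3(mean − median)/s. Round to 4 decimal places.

Sk₂ = 3(129.18 − 132.7) / 29.9 = 3 × -3.5200 / 29.9
    = -10.5600 / 29.9 ≈ -0.3532

-0.3532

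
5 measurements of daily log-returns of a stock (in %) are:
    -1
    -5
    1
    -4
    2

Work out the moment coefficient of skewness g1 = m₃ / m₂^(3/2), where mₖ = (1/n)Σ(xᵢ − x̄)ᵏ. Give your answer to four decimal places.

x̄ = (-1 - 5 + 1 - 4 + 2) / 5 = -1.4000
deviations (xᵢ − x̄): 0.4000, -3.6000, 2.4000, -2.6000, 3.4000
Σ(xᵢ − x̄)² = 37.2000 ⇒ m₂ = 37.2000/5 = 7.44000
Σ(xᵢ − x̄)³ = -11.0400 ⇒ m₃ = -11.0400/5 = -2.20800
m₂^(3/2) = 7.44000^(1.5) = 20.29361
g1 = m₃ / m₂^(3/2) = -2.20800 / 20.29361 ≈ -0.1088

-0.1088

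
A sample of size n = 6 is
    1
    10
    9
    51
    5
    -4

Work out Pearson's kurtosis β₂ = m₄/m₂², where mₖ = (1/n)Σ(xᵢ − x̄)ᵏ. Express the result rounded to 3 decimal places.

3.742

x̄ = 12.0000
Σ(xᵢ − x̄)² = 1960.0000 ⇒ m₂ = 326.66667
Σ(xᵢ − x̄)⁴ = 2396116.0000 ⇒ m₄ = 399352.66667
m₂² = 106711.11111
β₂ = m₄/m₂² = 399352.66667 / 106711.11111 ≈ 3.742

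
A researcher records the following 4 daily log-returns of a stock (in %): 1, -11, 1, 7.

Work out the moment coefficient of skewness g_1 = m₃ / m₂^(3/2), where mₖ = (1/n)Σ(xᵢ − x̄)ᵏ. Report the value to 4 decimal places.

x̄ = (1 - 11 + 1 + 7) / 4 = -0.5000
deviations (xᵢ − x̄): 1.5000, -10.5000, 1.5000, 7.5000
Σ(xᵢ − x̄)² = 171.0000 ⇒ m₂ = 171.0000/4 = 42.75000
Σ(xᵢ − x̄)³ = -729.0000 ⇒ m₃ = -729.0000/4 = -182.25000
m₂^(3/2) = 42.75000^(1.5) = 279.51439
g_1 = m₃ / m₂^(3/2) = -182.25000 / 279.51439 ≈ -0.6520

-0.6520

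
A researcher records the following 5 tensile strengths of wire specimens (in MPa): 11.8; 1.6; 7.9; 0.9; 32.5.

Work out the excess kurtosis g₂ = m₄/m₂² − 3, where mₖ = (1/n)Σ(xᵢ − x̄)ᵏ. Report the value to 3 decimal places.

x̄ = 10.9400
Σ(xᵢ − x̄)² = 662.8520 ⇒ m₂ = 132.57040
Σ(xᵢ − x̄)⁴ = 233927.2423 ⇒ m₄ = 46785.44847
m₂² = 17574.91096
g₂ = m₄/m₂² − 3 = 2.66206 − 3 ≈ -0.338

-0.338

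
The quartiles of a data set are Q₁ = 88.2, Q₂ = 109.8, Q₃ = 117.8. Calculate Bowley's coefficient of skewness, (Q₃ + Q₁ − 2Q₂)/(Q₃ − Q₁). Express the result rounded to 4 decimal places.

numerator: Q₃ + Q₁ − 2Q₂ = 117.8 + 88.2 − 2×109.8 = -13.6000
denominator: Q₃ − Q₁ = 117.8 − 88.2 = 29.6000
Bowley skewness = -13.6000 / 29.6000 ≈ -0.4595

-0.4595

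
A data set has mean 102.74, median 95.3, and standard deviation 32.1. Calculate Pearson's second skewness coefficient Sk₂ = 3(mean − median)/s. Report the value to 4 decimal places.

Sk₂ = 3(102.74 − 95.3) / 32.1 = 3 × 7.4400 / 32.1
    = 22.3200 / 32.1 ≈ 0.6953

0.6953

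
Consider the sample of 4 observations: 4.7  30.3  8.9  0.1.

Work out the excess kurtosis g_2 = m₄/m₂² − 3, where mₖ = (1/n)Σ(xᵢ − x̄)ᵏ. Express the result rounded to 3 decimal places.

x̄ = 11.0000
Σ(xᵢ − x̄)² = 535.4000 ⇒ m₂ = 133.85000
Σ(xᵢ − x̄)⁴ = 154459.3604 ⇒ m₄ = 38614.84010
m₂² = 17915.82250
g_2 = m₄/m₂² − 3 = 2.15535 − 3 ≈ -0.845

-0.845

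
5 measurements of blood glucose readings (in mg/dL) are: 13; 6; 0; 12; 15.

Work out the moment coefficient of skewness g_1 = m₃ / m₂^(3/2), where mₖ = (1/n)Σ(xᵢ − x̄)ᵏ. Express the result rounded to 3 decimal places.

-0.651

x̄ = (13 + 6 + 0 + 12 + 15) / 5 = 9.2000
deviations (xᵢ − x̄): 3.8000, -3.2000, -9.2000, 2.8000, 5.8000
Σ(xᵢ − x̄)² = 150.8000 ⇒ m₂ = 150.8000/5 = 30.16000
Σ(xᵢ − x̄)³ = -539.5200 ⇒ m₃ = -539.5200/5 = -107.90400
m₂^(3/2) = 30.16000^(1.5) = 165.63305
g_1 = m₃ / m₂^(3/2) = -107.90400 / 165.63305 ≈ -0.651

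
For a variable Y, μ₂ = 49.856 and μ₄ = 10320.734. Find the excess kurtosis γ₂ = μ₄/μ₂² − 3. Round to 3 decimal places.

μ₂² = 49.856² = 2485.62074
μ₄/μ₂² = 10320.734 / 2485.62074 = 4.15218
γ₂ = 4.15218 − 3 ≈ 1.152

1.152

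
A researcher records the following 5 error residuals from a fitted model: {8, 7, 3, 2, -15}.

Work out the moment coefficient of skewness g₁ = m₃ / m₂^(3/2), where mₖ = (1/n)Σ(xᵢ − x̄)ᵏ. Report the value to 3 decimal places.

-1.226

x̄ = (8 + 7 + 3 + 2 - 15) / 5 = 1.0000
deviations (xᵢ − x̄): 7.0000, 6.0000, 2.0000, 1.0000, -16.0000
Σ(xᵢ − x̄)² = 346.0000 ⇒ m₂ = 346.0000/5 = 69.20000
Σ(xᵢ − x̄)³ = -3528.0000 ⇒ m₃ = -3528.0000/5 = -705.60000
m₂^(3/2) = 69.20000^(1.5) = 575.65084
g₁ = m₃ / m₂^(3/2) = -705.60000 / 575.65084 ≈ -1.226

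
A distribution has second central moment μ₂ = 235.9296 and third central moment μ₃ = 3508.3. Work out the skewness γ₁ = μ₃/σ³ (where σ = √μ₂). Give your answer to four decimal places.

0.9681

σ = √μ₂ = √235.9296 = 15.36000
σ³ = μ₂^(3/2) = 3623.87866
γ₁ = μ₃/σ³ = 3508.3 / 3623.87866 ≈ 0.9681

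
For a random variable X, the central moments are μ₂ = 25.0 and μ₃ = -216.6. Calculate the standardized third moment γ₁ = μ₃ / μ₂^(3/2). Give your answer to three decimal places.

-1.733

σ = √μ₂ = √25.0 = 5.00000
σ³ = μ₂^(3/2) = 125.00000
γ₁ = μ₃/σ³ = -216.6 / 125.00000 ≈ -1.733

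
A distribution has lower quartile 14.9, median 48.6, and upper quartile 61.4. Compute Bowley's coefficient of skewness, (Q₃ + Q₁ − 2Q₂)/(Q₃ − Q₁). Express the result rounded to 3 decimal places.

-0.449

numerator: Q₃ + Q₁ − 2Q₂ = 61.4 + 14.9 − 2×48.6 = -20.9000
denominator: Q₃ − Q₁ = 61.4 − 14.9 = 46.5000
Bowley skewness = -20.9000 / 46.5000 ≈ -0.449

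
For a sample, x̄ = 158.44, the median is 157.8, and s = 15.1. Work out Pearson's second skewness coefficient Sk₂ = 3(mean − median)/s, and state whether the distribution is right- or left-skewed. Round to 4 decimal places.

0.1272, right-skewed

Sk₂ = 3(158.44 − 157.8) / 15.1 = 3 × 0.6400 / 15.1
    = 1.9200 / 15.1 ≈ 0.1272
Sk₂ > 0 ⇒ mean > median ⇒ right-skewed (positive skew).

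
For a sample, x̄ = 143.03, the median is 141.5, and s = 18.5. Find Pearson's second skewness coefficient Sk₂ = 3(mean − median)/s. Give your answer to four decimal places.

Sk₂ = 3(143.03 − 141.5) / 18.5 = 3 × 1.5300 / 18.5
    = 4.5900 / 18.5 ≈ 0.2481

0.2481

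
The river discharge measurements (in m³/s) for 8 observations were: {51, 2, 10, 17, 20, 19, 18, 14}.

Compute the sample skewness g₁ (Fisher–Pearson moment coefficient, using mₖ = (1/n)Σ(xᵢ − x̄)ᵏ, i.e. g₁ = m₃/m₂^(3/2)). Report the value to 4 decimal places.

1.4476

x̄ = (51 + 2 + 10 + 17 + 20 + 19 + 18 + 14) / 8 = 18.8750
deviations (xᵢ − x̄): 32.1250, -16.8750, -8.8750, -1.8750, 1.1250, 0.1250, -0.8750, -4.8750
Σ(xᵢ − x̄)² = 1424.8750 ⇒ m₂ = 1424.8750/8 = 178.10938
Σ(xᵢ − x̄)³ = 27527.3438 ⇒ m₃ = 27527.3438/8 = 3440.91797
m₂^(3/2) = 178.10938^(1.5) = 2377.00541
g₁ = m₃ / m₂^(3/2) = 3440.91797 / 2377.00541 ≈ 1.4476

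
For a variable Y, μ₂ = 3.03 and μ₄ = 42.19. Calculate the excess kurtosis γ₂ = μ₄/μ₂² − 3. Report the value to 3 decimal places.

μ₂² = 3.03² = 9.18090
μ₄/μ₂² = 42.19 / 9.18090 = 4.59541
γ₂ = 4.59541 − 3 ≈ 1.595

1.595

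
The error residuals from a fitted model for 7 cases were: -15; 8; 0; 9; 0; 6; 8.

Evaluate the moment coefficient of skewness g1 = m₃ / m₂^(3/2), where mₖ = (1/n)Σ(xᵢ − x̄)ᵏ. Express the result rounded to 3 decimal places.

x̄ = (-15 + 8 + 0 + 9 + 0 + 6 + 8) / 7 = 2.2857
deviations (xᵢ − x̄): -17.2857, 5.7143, -2.2857, 6.7143, -2.2857, 3.7143, 5.7143
Σ(xᵢ − x̄)² = 433.4286 ⇒ m₂ = 433.4286/7 = 61.91837
Σ(xᵢ − x̄)³ = -4461.6735 ⇒ m₃ = -4461.6735/7 = -637.38192
m₂^(3/2) = 61.91837^(1.5) = 487.22464
g1 = m₃ / m₂^(3/2) = -637.38192 / 487.22464 ≈ -1.308

-1.308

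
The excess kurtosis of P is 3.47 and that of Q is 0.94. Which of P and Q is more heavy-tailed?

P

Higher excess kurtosis ⇒ heavier tails relative to the normal distribution.
3.47 vs 0.94: the larger is 3.47, so P has heavier tails.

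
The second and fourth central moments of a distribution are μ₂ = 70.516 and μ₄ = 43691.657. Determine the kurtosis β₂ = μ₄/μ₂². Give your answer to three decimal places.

8.787

μ₂² = 70.516² = 4972.50626
μ₄/μ₂² = 43691.657 / 4972.50626 = 8.78665
β₂ ≈ 8.787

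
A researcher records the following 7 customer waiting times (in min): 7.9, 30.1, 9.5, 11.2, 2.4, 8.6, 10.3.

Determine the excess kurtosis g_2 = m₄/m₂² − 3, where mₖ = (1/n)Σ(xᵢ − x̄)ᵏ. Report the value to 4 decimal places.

x̄ = 11.4286
Σ(xᵢ − x̄)² = 455.6343 ⇒ m₂ = 65.09061
Σ(xᵢ − x̄)⁴ = 128416.6762 ⇒ m₄ = 18345.23946
m₂² = 4236.78780
g_2 = m₄/m₂² − 3 = 4.32999 − 3 ≈ 1.3300

1.3300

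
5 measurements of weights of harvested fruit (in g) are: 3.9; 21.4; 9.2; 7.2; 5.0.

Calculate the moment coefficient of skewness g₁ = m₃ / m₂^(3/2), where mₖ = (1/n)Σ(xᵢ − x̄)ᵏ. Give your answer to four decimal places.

x̄ = (3.9 + 21.4 + 9.2 + 7.2 + 5.0) / 5 = 9.3400
deviations (xᵢ − x̄): -5.4400, 12.0600, -0.1400, -2.1400, -4.3400
Σ(xᵢ − x̄)² = 198.4720 ⇒ m₂ = 198.4720/5 = 39.69440
Σ(xᵢ − x̄)³ = 1501.5110 ⇒ m₃ = 1501.5110/5 = 300.30221
m₂^(3/2) = 39.69440^(1.5) = 250.08858
g₁ = m₃ / m₂^(3/2) = 300.30221 / 250.08858 ≈ 1.2008

1.2008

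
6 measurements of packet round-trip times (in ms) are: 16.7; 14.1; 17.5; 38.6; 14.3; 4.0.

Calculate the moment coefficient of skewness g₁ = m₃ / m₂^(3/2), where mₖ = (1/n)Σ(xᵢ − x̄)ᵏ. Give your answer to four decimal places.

1.0048

x̄ = (16.7 + 14.1 + 17.5 + 38.6 + 14.3 + 4.0) / 6 = 17.5333
deviations (xᵢ − x̄): -0.8333, -3.4333, -0.0333, 21.0667, -3.2333, -13.5333
Σ(xᵢ − x̄)² = 649.8933 ⇒ m₂ = 649.8933/6 = 108.31556
Σ(xᵢ − x̄)³ = 6795.9824 ⇒ m₃ = 6795.9824/6 = 1132.66374
m₂^(3/2) = 108.31556^(1.5) = 1127.29154
g₁ = m₃ / m₂^(3/2) = 1132.66374 / 1127.29154 ≈ 1.0048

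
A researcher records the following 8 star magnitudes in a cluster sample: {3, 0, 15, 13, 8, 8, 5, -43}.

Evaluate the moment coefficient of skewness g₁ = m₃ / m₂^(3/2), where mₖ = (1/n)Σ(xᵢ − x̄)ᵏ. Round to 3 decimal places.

-1.951

x̄ = (3 + 0 + 15 + 13 + 8 + 8 + 5 - 43) / 8 = 1.1250
deviations (xᵢ − x̄): 1.8750, -1.1250, 13.8750, 11.8750, 6.8750, 6.8750, 3.8750, -44.1250
Σ(xᵢ − x̄)² = 2394.8750 ⇒ m₂ = 2394.8750/8 = 299.35938
Σ(xᵢ − x̄)³ = -80853.0938 ⇒ m₃ = -80853.0938/8 = -10106.63672
m₂^(3/2) = 299.35938^(1.5) = 5179.51739
g₁ = m₃ / m₂^(3/2) = -10106.63672 / 5179.51739 ≈ -1.951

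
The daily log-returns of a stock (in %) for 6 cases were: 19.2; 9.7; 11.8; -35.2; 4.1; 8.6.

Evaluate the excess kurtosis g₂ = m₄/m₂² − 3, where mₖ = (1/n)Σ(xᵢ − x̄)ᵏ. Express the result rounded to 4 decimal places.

x̄ = 3.0333
Σ(xᵢ − x̄)² = 1876.5733 ⇒ m₂ = 312.76222
Σ(xᵢ − x̄)⁴ = 2213976.5888 ⇒ m₄ = 368996.09814
m₂² = 97820.20765
g₂ = m₄/m₂² − 3 = 3.77219 − 3 ≈ 0.7722

0.7722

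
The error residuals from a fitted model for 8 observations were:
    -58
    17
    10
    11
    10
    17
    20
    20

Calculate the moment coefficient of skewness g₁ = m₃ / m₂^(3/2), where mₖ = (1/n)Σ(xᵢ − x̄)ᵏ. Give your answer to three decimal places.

x̄ = (-58 + 17 + 10 + 11 + 10 + 17 + 20 + 20) / 8 = 5.8750
deviations (xᵢ − x̄): -63.8750, 11.1250, 4.1250, 5.1250, 4.1250, 11.1250, 14.1250, 14.1250
Σ(xᵢ − x̄)² = 4786.8750 ⇒ m₂ = 4786.8750/8 = 598.35938
Σ(xᵢ − x̄)³ = -251945.9063 ⇒ m₃ = -251945.9063/8 = -31493.23828
m₂^(3/2) = 598.35938^(1.5) = 14636.69927
g₁ = m₃ / m₂^(3/2) = -31493.23828 / 14636.69927 ≈ -2.152

-2.152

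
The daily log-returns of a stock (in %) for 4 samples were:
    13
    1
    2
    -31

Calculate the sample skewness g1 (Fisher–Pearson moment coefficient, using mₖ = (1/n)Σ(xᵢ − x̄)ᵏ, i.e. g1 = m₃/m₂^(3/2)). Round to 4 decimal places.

x̄ = (13 + 1 + 2 - 31) / 4 = -3.7500
deviations (xᵢ − x̄): 16.7500, 4.7500, 5.7500, -27.2500
Σ(xᵢ − x̄)² = 1078.7500 ⇒ m₂ = 1078.7500/4 = 269.68750
Σ(xᵢ − x̄)³ = -15238.1250 ⇒ m₃ = -15238.1250/4 = -3809.53125
m₂^(3/2) = 269.68750^(1.5) = 4428.85260
g1 = m₃ / m₂^(3/2) = -3809.53125 / 4428.85260 ≈ -0.8602

-0.8602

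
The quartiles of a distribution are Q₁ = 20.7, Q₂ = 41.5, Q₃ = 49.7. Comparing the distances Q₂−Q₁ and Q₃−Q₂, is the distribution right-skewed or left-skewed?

Q₂ − Q₁ = 20.8;  Q₃ − Q₂ = 8.2
Q₂ − Q₁ > Q₃ − Q₂ ⇒ the lower half is more spread out ⇒ left-skewed.

left-skewed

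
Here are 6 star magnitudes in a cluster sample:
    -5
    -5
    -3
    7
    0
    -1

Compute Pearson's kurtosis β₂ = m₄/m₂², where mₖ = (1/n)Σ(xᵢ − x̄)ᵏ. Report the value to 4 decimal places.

x̄ = -1.1667
Σ(xᵢ − x̄)² = 100.8333 ⇒ m₂ = 16.80556
Σ(xᵢ − x̄)⁴ = 4893.1528 ⇒ m₄ = 815.52546
m₂² = 282.42670
β₂ = m₄/m₂² = 815.52546 / 282.42670 ≈ 2.8876

2.8876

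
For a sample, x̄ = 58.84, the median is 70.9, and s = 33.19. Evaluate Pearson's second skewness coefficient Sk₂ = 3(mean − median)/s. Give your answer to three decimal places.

Sk₂ = 3(58.84 − 70.9) / 33.19 = 3 × -12.0600 / 33.19
    = -36.1800 / 33.19 ≈ -1.090

-1.090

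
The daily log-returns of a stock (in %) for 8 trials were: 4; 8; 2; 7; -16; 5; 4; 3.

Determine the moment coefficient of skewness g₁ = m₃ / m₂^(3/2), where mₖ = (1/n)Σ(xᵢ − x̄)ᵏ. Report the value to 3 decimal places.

x̄ = (4 + 8 + 2 + 7 - 16 + 5 + 4 + 3) / 8 = 2.1250
deviations (xᵢ − x̄): 1.8750, 5.8750, -0.1250, 4.8750, -18.1250, 2.8750, 1.8750, 0.8750
Σ(xᵢ − x̄)² = 402.8750 ⇒ m₂ = 402.8750/8 = 50.35938
Σ(xᵢ − x̄)³ = -5598.0938 ⇒ m₃ = -5598.0938/8 = -699.76172
m₂^(3/2) = 50.35938^(1.5) = 357.37198
g₁ = m₃ / m₂^(3/2) = -699.76172 / 357.37198 ≈ -1.958

-1.958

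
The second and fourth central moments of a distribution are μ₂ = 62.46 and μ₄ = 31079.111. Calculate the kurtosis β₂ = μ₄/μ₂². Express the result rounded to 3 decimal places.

7.966

μ₂² = 62.46² = 3901.25160
μ₄/μ₂² = 31079.111 / 3901.25160 = 7.96645
β₂ ≈ 7.966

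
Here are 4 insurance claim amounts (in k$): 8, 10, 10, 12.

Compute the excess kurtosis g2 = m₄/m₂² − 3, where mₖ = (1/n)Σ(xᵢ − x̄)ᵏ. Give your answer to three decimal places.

-1.000

x̄ = 10.0000
Σ(xᵢ − x̄)² = 8.0000 ⇒ m₂ = 2.00000
Σ(xᵢ − x̄)⁴ = 32.0000 ⇒ m₄ = 8.00000
m₂² = 4.00000
g2 = m₄/m₂² − 3 = 2.00000 − 3 ≈ -1.000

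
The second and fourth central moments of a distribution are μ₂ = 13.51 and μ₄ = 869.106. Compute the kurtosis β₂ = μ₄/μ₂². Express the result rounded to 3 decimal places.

μ₂² = 13.51² = 182.52010
μ₄/μ₂² = 869.106 / 182.52010 = 4.76170
β₂ ≈ 4.762

4.762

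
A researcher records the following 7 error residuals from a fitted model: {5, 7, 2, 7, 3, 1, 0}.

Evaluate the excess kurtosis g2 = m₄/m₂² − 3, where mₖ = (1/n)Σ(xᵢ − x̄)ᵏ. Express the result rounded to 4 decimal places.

-1.4837

x̄ = 3.5714
Σ(xᵢ − x̄)² = 47.7143 ⇒ m₂ = 6.81633
Σ(xᵢ − x̄)⁴ = 493.1487 ⇒ m₄ = 70.44981
m₂² = 46.46231
g2 = m₄/m₂² − 3 = 1.51628 − 3 ≈ -1.4837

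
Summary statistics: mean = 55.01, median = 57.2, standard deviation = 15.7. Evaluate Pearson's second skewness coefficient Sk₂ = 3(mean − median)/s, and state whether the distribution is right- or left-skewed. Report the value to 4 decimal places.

Sk₂ = 3(55.01 − 57.2) / 15.7 = 3 × -2.1900 / 15.7
    = -6.5700 / 15.7 ≈ -0.4185
Sk₂ < 0 ⇒ mean < median ⇒ left-skewed (negative skew).

-0.4185, left-skewed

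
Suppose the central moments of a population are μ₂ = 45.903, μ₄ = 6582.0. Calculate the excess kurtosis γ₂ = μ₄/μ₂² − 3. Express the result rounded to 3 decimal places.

0.124

μ₂² = 45.903² = 2107.08541
μ₄/μ₂² = 6582.0 / 2107.08541 = 3.12375
γ₂ = 3.12375 − 3 ≈ 0.124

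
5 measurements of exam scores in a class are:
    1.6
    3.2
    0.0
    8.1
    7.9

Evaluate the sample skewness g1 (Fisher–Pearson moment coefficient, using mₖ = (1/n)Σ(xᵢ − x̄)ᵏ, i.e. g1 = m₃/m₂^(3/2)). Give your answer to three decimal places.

x̄ = (1.6 + 3.2 + 0.0 + 8.1 + 7.9) / 5 = 4.1600
deviations (xᵢ − x̄): -2.5600, -0.9600, -4.1600, 3.9400, 3.7400
Σ(xᵢ − x̄)² = 54.2920 ⇒ m₂ = 54.2920/5 = 10.85840
Σ(xᵢ − x̄)³ = 23.8234 ⇒ m₃ = 23.8234/5 = 4.76467
m₂^(3/2) = 10.85840^(1.5) = 35.78069
g1 = m₃ / m₂^(3/2) = 4.76467 / 35.78069 ≈ 0.133

0.133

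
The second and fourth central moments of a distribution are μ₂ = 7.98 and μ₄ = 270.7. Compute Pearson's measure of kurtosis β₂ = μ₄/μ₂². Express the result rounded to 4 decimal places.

4.2509

μ₂² = 7.98² = 63.68040
μ₄/μ₂² = 270.7 / 63.68040 = 4.25092
β₂ ≈ 4.2509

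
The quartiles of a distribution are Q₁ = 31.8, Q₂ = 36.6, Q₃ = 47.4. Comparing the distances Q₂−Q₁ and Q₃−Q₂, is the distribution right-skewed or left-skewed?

Q₂ − Q₁ = 4.8;  Q₃ − Q₂ = 10.8
Q₃ − Q₂ > Q₂ − Q₁ ⇒ the upper half is more spread out ⇒ right-skewed.

right-skewed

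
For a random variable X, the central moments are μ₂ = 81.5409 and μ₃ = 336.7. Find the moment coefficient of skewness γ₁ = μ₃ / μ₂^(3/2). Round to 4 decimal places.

σ = √μ₂ = √81.5409 = 9.03000
σ³ = μ₂^(3/2) = 736.31433
γ₁ = μ₃/σ³ = 336.7 / 736.31433 ≈ 0.4573

0.4573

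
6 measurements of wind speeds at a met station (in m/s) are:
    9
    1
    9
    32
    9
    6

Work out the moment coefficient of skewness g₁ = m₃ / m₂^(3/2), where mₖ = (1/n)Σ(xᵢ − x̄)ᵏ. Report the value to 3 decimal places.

1.430

x̄ = (9 + 1 + 9 + 32 + 9 + 6) / 6 = 11.0000
deviations (xᵢ − x̄): -2.0000, -10.0000, -2.0000, 21.0000, -2.0000, -5.0000
Σ(xᵢ − x̄)² = 578.0000 ⇒ m₂ = 578.0000/6 = 96.33333
Σ(xᵢ − x̄)³ = 8112.0000 ⇒ m₃ = 8112.0000/6 = 1352.00000
m₂^(3/2) = 96.33333^(1.5) = 945.50729
g₁ = m₃ / m₂^(3/2) = 1352.00000 / 945.50729 ≈ 1.430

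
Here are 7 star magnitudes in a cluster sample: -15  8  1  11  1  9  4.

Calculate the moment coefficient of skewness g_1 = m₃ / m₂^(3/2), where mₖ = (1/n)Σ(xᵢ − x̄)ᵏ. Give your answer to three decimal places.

x̄ = (-15 + 8 + 1 + 11 + 1 + 9 + 4) / 7 = 2.7143
deviations (xᵢ − x̄): -17.7143, 5.2857, -1.7143, 8.2857, -1.7143, 6.2857, 1.2857
Σ(xᵢ − x̄)² = 457.4286 ⇒ m₂ = 457.4286/7 = 65.34694
Σ(xᵢ − x̄)³ = -4601.7551 ⇒ m₃ = -4601.7551/7 = -657.39359
m₂^(3/2) = 65.34694^(1.5) = 528.24801
g_1 = m₃ / m₂^(3/2) = -657.39359 / 528.24801 ≈ -1.244

-1.244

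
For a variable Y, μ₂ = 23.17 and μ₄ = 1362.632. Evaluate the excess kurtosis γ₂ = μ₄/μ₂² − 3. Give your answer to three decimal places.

μ₂² = 23.17² = 536.84890
μ₄/μ₂² = 1362.632 / 536.84890 = 2.53820
γ₂ = 2.53820 − 3 ≈ -0.462

-0.462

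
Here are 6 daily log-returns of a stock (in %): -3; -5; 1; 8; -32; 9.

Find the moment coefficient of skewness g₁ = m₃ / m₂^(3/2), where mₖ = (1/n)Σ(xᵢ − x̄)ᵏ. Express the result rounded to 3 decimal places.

-1.238

x̄ = (-3 - 5 + 1 + 8 - 32 + 9) / 6 = -3.6667
deviations (xᵢ − x̄): 0.6667, -1.3333, 4.6667, 11.6667, -28.3333, 12.6667
Σ(xᵢ − x̄)² = 1123.3333 ⇒ m₂ = 1123.3333/6 = 187.22222
Σ(xᵢ − x̄)³ = -19025.5556 ⇒ m₃ = -19025.5556/6 = -3170.92593
m₂^(3/2) = 187.22222^(1.5) = 2561.74616
g₁ = m₃ / m₂^(3/2) = -3170.92593 / 2561.74616 ≈ -1.238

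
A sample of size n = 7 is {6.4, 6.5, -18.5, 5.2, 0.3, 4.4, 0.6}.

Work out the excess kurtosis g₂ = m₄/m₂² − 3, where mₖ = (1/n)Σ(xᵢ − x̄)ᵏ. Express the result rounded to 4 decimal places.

1.4156

x̄ = 0.7000
Σ(xᵢ − x̄)² = 468.8800 ⇒ m₂ = 66.98286
Σ(xᵢ − x̄)⁴ = 138680.2036 ⇒ m₄ = 19811.45766
m₂² = 4486.70315
g₂ = m₄/m₂² − 3 = 4.41559 − 3 ≈ 1.4156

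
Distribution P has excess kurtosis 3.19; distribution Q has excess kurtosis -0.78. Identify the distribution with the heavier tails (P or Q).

Higher excess kurtosis ⇒ heavier tails relative to the normal distribution.
3.19 vs -0.78: the larger is 3.19, so P has heavier tails. (P is leptokurtic — heavier-than-normal tails; the other is platykurtic.)

P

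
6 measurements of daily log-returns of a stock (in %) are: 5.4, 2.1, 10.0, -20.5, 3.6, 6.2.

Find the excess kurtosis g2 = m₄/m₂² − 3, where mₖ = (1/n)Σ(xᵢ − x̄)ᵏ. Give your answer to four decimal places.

0.8020

x̄ = 1.1333
Σ(xᵢ − x̄)² = 597.5133 ⇒ m₂ = 99.58556
Σ(xᵢ − x̄)⁴ = 226234.0964 ⇒ m₄ = 37705.68273
m₂² = 9917.28288
g2 = m₄/m₂² − 3 = 3.80202 − 3 ≈ 0.8020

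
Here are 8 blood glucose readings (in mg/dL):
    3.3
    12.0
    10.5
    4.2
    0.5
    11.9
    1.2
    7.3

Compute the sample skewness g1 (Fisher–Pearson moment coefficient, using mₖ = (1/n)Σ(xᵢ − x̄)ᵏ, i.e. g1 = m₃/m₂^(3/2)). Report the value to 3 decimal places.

x̄ = (3.3 + 12.0 + 10.5 + 4.2 + 0.5 + 11.9 + 1.2 + 7.3) / 8 = 6.3625
deviations (xᵢ − x̄): -3.0625, 5.6375, 4.1375, -2.1625, -5.8625, 5.5375, -5.1625, 0.9375
Σ(xᵢ − x̄)² = 155.5188 ⇒ m₂ = 155.5188/8 = 19.43984
Σ(xᵢ − x̄)³ = 42.7113 ⇒ m₃ = 42.7113/8 = 5.33891
m₂^(3/2) = 19.43984^(1.5) = 85.71151
g1 = m₃ / m₂^(3/2) = 5.33891 / 85.71151 ≈ 0.062

0.062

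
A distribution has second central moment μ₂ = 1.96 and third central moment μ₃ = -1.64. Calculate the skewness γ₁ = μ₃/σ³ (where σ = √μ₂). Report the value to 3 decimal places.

σ = √μ₂ = √1.96 = 1.40000
σ³ = μ₂^(3/2) = 2.74400
γ₁ = μ₃/σ³ = -1.64 / 2.74400 ≈ -0.598

-0.598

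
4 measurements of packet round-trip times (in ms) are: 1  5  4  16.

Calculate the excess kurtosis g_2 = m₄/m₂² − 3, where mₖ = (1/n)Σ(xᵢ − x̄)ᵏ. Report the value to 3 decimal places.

x̄ = 6.5000
Σ(xᵢ − x̄)² = 129.0000 ⇒ m₂ = 32.25000
Σ(xᵢ − x̄)⁴ = 9104.2500 ⇒ m₄ = 2276.06250
m₂² = 1040.06250
g_2 = m₄/m₂² − 3 = 2.18839 − 3 ≈ -0.812

-0.812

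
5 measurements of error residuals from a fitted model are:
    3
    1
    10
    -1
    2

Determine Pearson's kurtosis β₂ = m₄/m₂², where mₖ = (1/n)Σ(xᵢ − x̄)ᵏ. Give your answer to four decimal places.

2.7286

x̄ = 3.0000
Σ(xᵢ − x̄)² = 70.0000 ⇒ m₂ = 14.00000
Σ(xᵢ − x̄)⁴ = 2674.0000 ⇒ m₄ = 534.80000
m₂² = 196.00000
β₂ = m₄/m₂² = 534.80000 / 196.00000 ≈ 2.7286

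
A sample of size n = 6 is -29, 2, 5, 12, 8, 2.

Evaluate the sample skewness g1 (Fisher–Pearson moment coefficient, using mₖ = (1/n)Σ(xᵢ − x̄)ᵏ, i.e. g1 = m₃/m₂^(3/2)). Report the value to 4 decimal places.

-1.5147

x̄ = (-29 + 2 + 5 + 12 + 8 + 2) / 6 = 0.0000
deviations (xᵢ − x̄): -29.0000, 2.0000, 5.0000, 12.0000, 8.0000, 2.0000
Σ(xᵢ − x̄)² = 1082.0000 ⇒ m₂ = 1082.0000/6 = 180.33333
Σ(xᵢ − x̄)³ = -22008.0000 ⇒ m₃ = -22008.0000/6 = -3668.00000
m₂^(3/2) = 180.33333^(1.5) = 2421.66472
g1 = m₃ / m₂^(3/2) = -3668.00000 / 2421.66472 ≈ -1.5147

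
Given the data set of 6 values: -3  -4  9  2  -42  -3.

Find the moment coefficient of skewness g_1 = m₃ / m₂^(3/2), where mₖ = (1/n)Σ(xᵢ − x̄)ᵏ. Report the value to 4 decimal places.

x̄ = (-3 - 4 + 9 + 2 - 42 - 3) / 6 = -6.8333
deviations (xᵢ − x̄): 3.8333, 2.8333, 15.8333, 8.8333, -35.1667, 3.8333
Σ(xᵢ − x̄)² = 1602.8333 ⇒ m₂ = 1602.8333/6 = 267.13889
Σ(xᵢ − x̄)³ = -38696.4444 ⇒ m₃ = -38696.4444/6 = -6449.40741
m₂^(3/2) = 267.13889^(1.5) = 4366.22059
g_1 = m₃ / m₂^(3/2) = -6449.40741 / 4366.22059 ≈ -1.4771

-1.4771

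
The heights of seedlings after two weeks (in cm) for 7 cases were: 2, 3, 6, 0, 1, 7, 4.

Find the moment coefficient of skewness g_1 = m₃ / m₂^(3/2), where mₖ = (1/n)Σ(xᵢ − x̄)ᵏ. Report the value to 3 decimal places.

x̄ = (2 + 3 + 6 + 0 + 1 + 7 + 4) / 7 = 3.2857
deviations (xᵢ − x̄): -1.2857, -0.2857, 2.7143, -3.2857, -2.2857, 3.7143, 0.7143
Σ(xᵢ − x̄)² = 39.4286 ⇒ m₂ = 39.4286/7 = 5.63265
Σ(xᵢ − x̄)³ = 22.0408 ⇒ m₃ = 22.0408/7 = 3.14869
m₂^(3/2) = 5.63265^(1.5) = 13.36809
g_1 = m₃ / m₂^(3/2) = 3.14869 / 13.36809 ≈ 0.236

0.236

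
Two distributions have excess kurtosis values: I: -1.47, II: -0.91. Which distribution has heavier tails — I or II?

Higher excess kurtosis ⇒ heavier tails relative to the normal distribution.
-1.47 vs -0.91: the larger is -0.91, so II has heavier tails.

II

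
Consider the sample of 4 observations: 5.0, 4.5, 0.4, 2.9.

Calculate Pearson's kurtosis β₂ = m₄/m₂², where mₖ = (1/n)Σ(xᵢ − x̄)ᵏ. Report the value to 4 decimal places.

x̄ = 3.2000
Σ(xᵢ − x̄)² = 12.8600 ⇒ m₂ = 3.21500
Σ(xᵢ − x̄)⁴ = 74.8274 ⇒ m₄ = 18.70685
m₂² = 10.33623
β₂ = m₄/m₂² = 18.70685 / 10.33623 ≈ 1.8098

1.8098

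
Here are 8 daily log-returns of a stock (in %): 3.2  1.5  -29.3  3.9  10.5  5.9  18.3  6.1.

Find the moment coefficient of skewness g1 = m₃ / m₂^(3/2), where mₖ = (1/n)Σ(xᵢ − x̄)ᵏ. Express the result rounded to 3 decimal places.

-1.572

x̄ = (3.2 + 1.5 - 29.3 + 3.9 + 10.5 + 5.9 + 18.3 + 6.1) / 8 = 2.5125
deviations (xᵢ − x̄): 0.6875, -1.0125, -31.8125, 1.3875, 7.9875, 3.3875, 15.7875, 3.5875
Σ(xᵢ − x̄)² = 1352.8488 ⇒ m₂ = 1352.8488/8 = 169.10609
Σ(xᵢ − x̄)³ = -27663.8048 ⇒ m₃ = -27663.8048/8 = -3457.97561
m₂^(3/2) = 169.10609^(1.5) = 2199.06915
g1 = m₃ / m₂^(3/2) = -3457.97561 / 2199.06915 ≈ -1.572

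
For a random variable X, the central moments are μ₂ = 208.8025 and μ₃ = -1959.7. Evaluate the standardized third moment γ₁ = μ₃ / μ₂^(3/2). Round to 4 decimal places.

σ = √μ₂ = √208.8025 = 14.45000
σ³ = μ₂^(3/2) = 3017.19613
γ₁ = μ₃/σ³ = -1959.7 / 3017.19613 ≈ -0.6495

-0.6495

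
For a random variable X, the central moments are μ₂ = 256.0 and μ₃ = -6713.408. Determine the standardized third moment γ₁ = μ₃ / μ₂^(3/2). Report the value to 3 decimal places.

σ = √μ₂ = √256.0 = 16.00000
σ³ = μ₂^(3/2) = 4096.00000
γ₁ = μ₃/σ³ = -6713.408 / 4096.00000 ≈ -1.639

-1.639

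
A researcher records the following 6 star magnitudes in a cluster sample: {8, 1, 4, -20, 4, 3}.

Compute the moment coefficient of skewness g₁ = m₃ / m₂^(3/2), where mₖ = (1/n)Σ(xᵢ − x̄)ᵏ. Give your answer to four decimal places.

x̄ = (8 + 1 + 4 - 20 + 4 + 3) / 6 = 0.0000
deviations (xᵢ − x̄): 8.0000, 1.0000, 4.0000, -20.0000, 4.0000, 3.0000
Σ(xᵢ − x̄)² = 506.0000 ⇒ m₂ = 506.0000/6 = 84.33333
Σ(xᵢ − x̄)³ = -7332.0000 ⇒ m₃ = -7332.0000/6 = -1222.00000
m₂^(3/2) = 84.33333^(1.5) = 774.45984
g₁ = m₃ / m₂^(3/2) = -1222.00000 / 774.45984 ≈ -1.5779

-1.5779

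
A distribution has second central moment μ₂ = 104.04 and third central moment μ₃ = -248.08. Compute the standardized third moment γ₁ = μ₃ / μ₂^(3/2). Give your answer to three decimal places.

σ = √μ₂ = √104.04 = 10.20000
σ³ = μ₂^(3/2) = 1061.20800
γ₁ = μ₃/σ³ = -248.08 / 1061.20800 ≈ -0.234

-0.234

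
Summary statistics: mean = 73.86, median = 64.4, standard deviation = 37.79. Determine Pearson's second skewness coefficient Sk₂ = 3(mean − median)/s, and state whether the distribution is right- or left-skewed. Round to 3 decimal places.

Sk₂ = 3(73.86 − 64.4) / 37.79 = 3 × 9.4600 / 37.79
    = 28.3800 / 37.79 ≈ 0.751
Sk₂ > 0 ⇒ mean > median ⇒ right-skewed (positive skew).

0.751, right-skewed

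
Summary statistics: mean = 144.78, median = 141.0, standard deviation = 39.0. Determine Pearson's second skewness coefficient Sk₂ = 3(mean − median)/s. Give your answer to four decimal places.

Sk₂ = 3(144.78 − 141.0) / 39.0 = 3 × 3.7800 / 39.0
    = 11.3400 / 39.0 ≈ 0.2908

0.2908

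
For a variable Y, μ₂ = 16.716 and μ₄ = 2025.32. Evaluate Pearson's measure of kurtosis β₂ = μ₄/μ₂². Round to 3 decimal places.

μ₂² = 16.716² = 279.42466
μ₄/μ₂² = 2025.32 / 279.42466 = 7.24818
β₂ ≈ 7.248

7.248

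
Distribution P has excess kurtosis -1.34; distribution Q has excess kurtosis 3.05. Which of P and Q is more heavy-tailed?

Higher excess kurtosis ⇒ heavier tails relative to the normal distribution.
-1.34 vs 3.05: the larger is 3.05, so Q has heavier tails. (Q is leptokurtic — heavier-than-normal tails; the other is platykurtic.)

Q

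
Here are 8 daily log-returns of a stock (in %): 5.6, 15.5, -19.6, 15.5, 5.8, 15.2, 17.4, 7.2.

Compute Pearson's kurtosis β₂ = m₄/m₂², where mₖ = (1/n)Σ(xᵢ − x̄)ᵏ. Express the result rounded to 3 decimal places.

4.443

x̄ = 7.8250
Σ(xᵢ − x̄)² = 1025.4550 ⇒ m₂ = 128.18188
Σ(xᵢ − x̄)⁴ = 584045.3759 ⇒ m₄ = 73005.67198
m₂² = 16430.59308
β₂ = m₄/m₂² = 73005.67198 / 16430.59308 ≈ 4.443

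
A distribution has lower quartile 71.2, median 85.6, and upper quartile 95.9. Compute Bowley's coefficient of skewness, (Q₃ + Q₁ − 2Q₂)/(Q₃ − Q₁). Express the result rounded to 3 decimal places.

-0.166

numerator: Q₃ + Q₁ − 2Q₂ = 95.9 + 71.2 − 2×85.6 = -4.1000
denominator: Q₃ − Q₁ = 95.9 − 71.2 = 24.7000
Bowley skewness = -4.1000 / 24.7000 ≈ -0.166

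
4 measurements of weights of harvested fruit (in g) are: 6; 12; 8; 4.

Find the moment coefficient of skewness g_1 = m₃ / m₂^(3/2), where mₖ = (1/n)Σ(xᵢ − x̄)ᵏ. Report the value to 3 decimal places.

x̄ = (6 + 12 + 8 + 4) / 4 = 7.5000
deviations (xᵢ − x̄): -1.5000, 4.5000, 0.5000, -3.5000
Σ(xᵢ − x̄)² = 35.0000 ⇒ m₂ = 35.0000/4 = 8.75000
Σ(xᵢ − x̄)³ = 45.0000 ⇒ m₃ = 45.0000/4 = 11.25000
m₂^(3/2) = 8.75000^(1.5) = 25.88285
g_1 = m₃ / m₂^(3/2) = 11.25000 / 25.88285 ≈ 0.435

0.435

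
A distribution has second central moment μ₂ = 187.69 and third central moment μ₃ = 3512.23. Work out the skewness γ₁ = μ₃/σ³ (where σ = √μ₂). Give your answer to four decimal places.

σ = √μ₂ = √187.69 = 13.70000
σ³ = μ₂^(3/2) = 2571.35300
γ₁ = μ₃/σ³ = 3512.23 / 2571.35300 ≈ 1.3659

1.3659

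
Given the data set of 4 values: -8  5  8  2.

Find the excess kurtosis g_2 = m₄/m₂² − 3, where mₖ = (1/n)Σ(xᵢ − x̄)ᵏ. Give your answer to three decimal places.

-0.962

x̄ = 1.7500
Σ(xᵢ − x̄)² = 144.7500 ⇒ m₂ = 36.18750
Σ(xᵢ − x̄)⁴ = 10674.3281 ⇒ m₄ = 2668.58203
m₂² = 1309.53516
g_2 = m₄/m₂² − 3 = 2.03781 − 3 ≈ -0.962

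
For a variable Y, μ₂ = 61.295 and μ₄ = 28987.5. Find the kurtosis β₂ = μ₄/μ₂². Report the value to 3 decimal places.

μ₂² = 61.295² = 3757.07703
μ₄/μ₂² = 28987.5 / 3757.07703 = 7.71544
β₂ ≈ 7.715

7.715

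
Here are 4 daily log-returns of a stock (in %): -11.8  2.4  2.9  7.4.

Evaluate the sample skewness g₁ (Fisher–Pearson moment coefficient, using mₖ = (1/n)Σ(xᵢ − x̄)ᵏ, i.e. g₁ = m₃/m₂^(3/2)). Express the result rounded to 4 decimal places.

-0.8936

x̄ = (-11.8 + 2.4 + 2.9 + 7.4) / 4 = 0.2250
deviations (xᵢ − x̄): -12.0250, 2.1750, 2.6750, 7.1750
Σ(xᵢ − x̄)² = 207.9675 ⇒ m₂ = 207.9675/4 = 51.99188
Σ(xᵢ − x̄)³ = -1340.0186 ⇒ m₃ = -1340.0186/4 = -335.00466
m₂^(3/2) = 51.99188^(1.5) = 374.88945
g₁ = m₃ / m₂^(3/2) = -335.00466 / 374.88945 ≈ -0.8936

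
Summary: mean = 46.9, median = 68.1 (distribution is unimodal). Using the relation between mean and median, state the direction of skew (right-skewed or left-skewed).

mean − median = 46.9 − 68.1 = -21.2
mean < median ⇒ the longer tail is on the left ⇒ left-skewed (negatively skewed).

left-skewed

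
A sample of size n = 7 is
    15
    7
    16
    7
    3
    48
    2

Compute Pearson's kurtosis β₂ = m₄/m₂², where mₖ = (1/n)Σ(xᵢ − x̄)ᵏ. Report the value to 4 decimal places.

x̄ = 14.0000
Σ(xᵢ − x̄)² = 1524.0000 ⇒ m₂ = 217.71429
Σ(xᵢ − x̄)⁴ = 1376532.0000 ⇒ m₄ = 196647.42857
m₂² = 47399.51020
β₂ = m₄/m₂² = 196647.42857 / 47399.51020 ≈ 4.1487

4.1487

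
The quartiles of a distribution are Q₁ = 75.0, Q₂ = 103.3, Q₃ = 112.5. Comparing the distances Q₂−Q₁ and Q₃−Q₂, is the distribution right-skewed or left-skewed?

left-skewed

Q₂ − Q₁ = 28.3;  Q₃ − Q₂ = 9.2
Q₂ − Q₁ > Q₃ − Q₂ ⇒ the lower half is more spread out ⇒ left-skewed.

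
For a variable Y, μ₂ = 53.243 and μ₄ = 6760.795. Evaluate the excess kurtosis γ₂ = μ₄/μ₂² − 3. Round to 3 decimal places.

-0.615

μ₂² = 53.243² = 2834.81705
μ₄/μ₂² = 6760.795 / 2834.81705 = 2.38491
γ₂ = 2.38491 − 3 ≈ -0.615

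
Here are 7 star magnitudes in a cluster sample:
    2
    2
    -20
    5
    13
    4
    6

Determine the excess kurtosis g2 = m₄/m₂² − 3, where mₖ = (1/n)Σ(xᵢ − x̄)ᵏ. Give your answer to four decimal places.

1.1701

x̄ = 1.7143
Σ(xᵢ − x̄)² = 633.4286 ⇒ m₂ = 90.48980
Σ(xᵢ − x̄)⁴ = 239025.5335 ⇒ m₄ = 34146.50479
m₂² = 8188.40317
g2 = m₄/m₂² − 3 = 4.17011 − 3 ≈ 1.1701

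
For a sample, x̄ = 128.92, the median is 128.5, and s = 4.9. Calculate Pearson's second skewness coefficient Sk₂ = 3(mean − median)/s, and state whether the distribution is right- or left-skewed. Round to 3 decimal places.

Sk₂ = 3(128.92 − 128.5) / 4.9 = 3 × 0.4200 / 4.9
    = 1.2600 / 4.9 ≈ 0.257
Sk₂ > 0 ⇒ mean > median ⇒ right-skewed (positive skew).

0.257, right-skewed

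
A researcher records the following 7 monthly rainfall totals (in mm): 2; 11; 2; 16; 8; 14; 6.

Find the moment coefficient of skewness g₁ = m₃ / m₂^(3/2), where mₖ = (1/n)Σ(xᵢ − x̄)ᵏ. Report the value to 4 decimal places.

0.0831

x̄ = (2 + 11 + 2 + 16 + 8 + 14 + 6) / 7 = 8.4286
deviations (xᵢ − x̄): -6.4286, 2.5714, -6.4286, 7.5714, -0.4286, 5.5714, -2.4286
Σ(xᵢ − x̄)² = 183.7143 ⇒ m₂ = 183.7143/7 = 26.24490
Σ(xᵢ − x̄)³ = 78.2449 ⇒ m₃ = 78.2449/7 = 11.17784
m₂^(3/2) = 26.24490^(1.5) = 134.45202
g₁ = m₃ / m₂^(3/2) = 11.17784 / 134.45202 ≈ 0.0831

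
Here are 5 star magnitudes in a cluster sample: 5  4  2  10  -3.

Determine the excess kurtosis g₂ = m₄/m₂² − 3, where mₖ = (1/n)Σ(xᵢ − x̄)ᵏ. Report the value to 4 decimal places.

-0.7468

x̄ = 3.6000
Σ(xᵢ − x̄)² = 89.2000 ⇒ m₂ = 17.84000
Σ(xᵢ − x̄)⁴ = 3585.6160 ⇒ m₄ = 717.12320
m₂² = 318.26560
g₂ = m₄/m₂² − 3 = 2.25322 − 3 ≈ -0.7468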